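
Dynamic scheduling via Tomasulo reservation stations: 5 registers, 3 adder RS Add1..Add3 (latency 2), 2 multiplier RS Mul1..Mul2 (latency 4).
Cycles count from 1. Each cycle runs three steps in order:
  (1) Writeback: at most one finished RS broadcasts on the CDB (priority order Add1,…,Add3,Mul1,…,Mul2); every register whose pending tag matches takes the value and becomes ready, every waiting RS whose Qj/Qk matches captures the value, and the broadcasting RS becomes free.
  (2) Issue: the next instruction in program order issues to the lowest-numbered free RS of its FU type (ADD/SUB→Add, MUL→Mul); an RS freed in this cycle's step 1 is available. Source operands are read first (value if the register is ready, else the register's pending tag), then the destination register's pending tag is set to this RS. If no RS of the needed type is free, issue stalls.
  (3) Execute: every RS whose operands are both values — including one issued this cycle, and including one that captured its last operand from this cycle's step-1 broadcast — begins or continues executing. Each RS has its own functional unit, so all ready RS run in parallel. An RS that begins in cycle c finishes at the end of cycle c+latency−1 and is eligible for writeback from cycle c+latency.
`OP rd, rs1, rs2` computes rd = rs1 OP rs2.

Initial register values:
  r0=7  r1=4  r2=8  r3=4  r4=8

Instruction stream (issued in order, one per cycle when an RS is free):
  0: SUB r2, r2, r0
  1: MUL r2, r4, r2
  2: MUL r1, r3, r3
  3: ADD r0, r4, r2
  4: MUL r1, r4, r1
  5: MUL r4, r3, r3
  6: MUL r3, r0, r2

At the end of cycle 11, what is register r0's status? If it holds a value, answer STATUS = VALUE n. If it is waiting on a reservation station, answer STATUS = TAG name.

c1: issue SUB r2<-Add1 | r0:7,r1:4,r2:Add1,r3:4,r4:8
c2: issue MUL r2<-Mul1 | r0:7,r1:4,r2:Mul1,r3:4,r4:8
c3: CDB Add1=1; issue MUL r1<-Mul2 | r0:7,r1:Mul2,r2:Mul1,r3:4,r4:8
c4: issue ADD r0<-Add1 | r0:Add1,r1:Mul2,r2:Mul1,r3:4,r4:8
c5: stall | r0:Add1,r1:Mul2,r2:Mul1,r3:4,r4:8
c6: stall | r0:Add1,r1:Mul2,r2:Mul1,r3:4,r4:8
c7: CDB Mul1=8; issue MUL r1<-Mul1 | r0:Add1,r1:Mul1,r2:8,r3:4,r4:8
c8: CDB Mul2=16; issue MUL r4<-Mul2 | r0:Add1,r1:Mul1,r2:8,r3:4,r4:Mul2
c9: CDB Add1=16; stall | r0:16,r1:Mul1,r2:8,r3:4,r4:Mul2
c10: stall | r0:16,r1:Mul1,r2:8,r3:4,r4:Mul2
c11: stall | r0:16,r1:Mul1,r2:8,r3:4,r4:Mul2

STATUS = VALUE 16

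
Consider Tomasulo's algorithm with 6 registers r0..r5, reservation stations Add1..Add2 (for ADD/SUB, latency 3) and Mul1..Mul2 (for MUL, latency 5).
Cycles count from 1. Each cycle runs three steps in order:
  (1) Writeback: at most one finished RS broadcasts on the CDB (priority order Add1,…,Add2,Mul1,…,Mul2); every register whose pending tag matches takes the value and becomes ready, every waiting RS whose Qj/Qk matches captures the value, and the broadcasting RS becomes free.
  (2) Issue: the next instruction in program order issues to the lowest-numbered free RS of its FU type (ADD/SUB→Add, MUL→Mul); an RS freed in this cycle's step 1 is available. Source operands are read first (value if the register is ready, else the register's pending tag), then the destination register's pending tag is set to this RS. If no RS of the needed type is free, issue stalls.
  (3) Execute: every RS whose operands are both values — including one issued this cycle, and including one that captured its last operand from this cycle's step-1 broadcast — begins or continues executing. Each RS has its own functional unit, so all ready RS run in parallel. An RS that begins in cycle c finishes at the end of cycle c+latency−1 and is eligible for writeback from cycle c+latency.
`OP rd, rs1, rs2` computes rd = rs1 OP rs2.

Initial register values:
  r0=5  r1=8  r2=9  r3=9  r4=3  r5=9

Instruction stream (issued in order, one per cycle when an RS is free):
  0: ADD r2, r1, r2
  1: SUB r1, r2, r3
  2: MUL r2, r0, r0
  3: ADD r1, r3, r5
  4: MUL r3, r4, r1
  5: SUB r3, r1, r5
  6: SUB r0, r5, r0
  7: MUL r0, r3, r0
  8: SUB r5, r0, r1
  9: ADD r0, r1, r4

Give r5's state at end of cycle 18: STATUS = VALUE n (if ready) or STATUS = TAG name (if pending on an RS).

  c1: issue ADD r2<-Add1  regs: r0:5,r1:8,r2:Add1,r3:9,r4:3,r5:9
  c2: issue SUB r1<-Add2  regs: r0:5,r1:Add2,r2:Add1,r3:9,r4:3,r5:9
  c3: issue MUL r2<-Mul1  regs: r0:5,r1:Add2,r2:Mul1,r3:9,r4:3,r5:9
  c4: CDB Add1=17; issue ADD r1<-Add1  regs: r0:5,r1:Add1,r2:Mul1,r3:9,r4:3,r5:9
  c5: issue MUL r3<-Mul2  regs: r0:5,r1:Add1,r2:Mul1,r3:Mul2,r4:3,r5:9
  c6: stall  regs: r0:5,r1:Add1,r2:Mul1,r3:Mul2,r4:3,r5:9
  c7: CDB Add1=18; issue SUB r3<-Add1  regs: r0:5,r1:18,r2:Mul1,r3:Add1,r4:3,r5:9
  c8: CDB Add2=8; issue SUB r0<-Add2  regs: r0:Add2,r1:18,r2:Mul1,r3:Add1,r4:3,r5:9
  c9: CDB Mul1=25; issue MUL r0<-Mul1  regs: r0:Mul1,r1:18,r2:25,r3:Add1,r4:3,r5:9
  c10: CDB Add1=9; issue SUB r5<-Add1  regs: r0:Mul1,r1:18,r2:25,r3:9,r4:3,r5:Add1
  c11: CDB Add2=4; issue ADD r0<-Add2  regs: r0:Add2,r1:18,r2:25,r3:9,r4:3,r5:Add1
  c12: CDB Mul2=54  regs: r0:Add2,r1:18,r2:25,r3:9,r4:3,r5:Add1
  c13: -  regs: r0:Add2,r1:18,r2:25,r3:9,r4:3,r5:Add1
  c14: CDB Add2=21  regs: r0:21,r1:18,r2:25,r3:9,r4:3,r5:Add1
  c15: -  regs: r0:21,r1:18,r2:25,r3:9,r4:3,r5:Add1
  c16: CDB Mul1=36  regs: r0:21,r1:18,r2:25,r3:9,r4:3,r5:Add1
  c17: -  regs: r0:21,r1:18,r2:25,r3:9,r4:3,r5:Add1
  c18: -  regs: r0:21,r1:18,r2:25,r3:9,r4:3,r5:Add1

STATUS = TAG Add1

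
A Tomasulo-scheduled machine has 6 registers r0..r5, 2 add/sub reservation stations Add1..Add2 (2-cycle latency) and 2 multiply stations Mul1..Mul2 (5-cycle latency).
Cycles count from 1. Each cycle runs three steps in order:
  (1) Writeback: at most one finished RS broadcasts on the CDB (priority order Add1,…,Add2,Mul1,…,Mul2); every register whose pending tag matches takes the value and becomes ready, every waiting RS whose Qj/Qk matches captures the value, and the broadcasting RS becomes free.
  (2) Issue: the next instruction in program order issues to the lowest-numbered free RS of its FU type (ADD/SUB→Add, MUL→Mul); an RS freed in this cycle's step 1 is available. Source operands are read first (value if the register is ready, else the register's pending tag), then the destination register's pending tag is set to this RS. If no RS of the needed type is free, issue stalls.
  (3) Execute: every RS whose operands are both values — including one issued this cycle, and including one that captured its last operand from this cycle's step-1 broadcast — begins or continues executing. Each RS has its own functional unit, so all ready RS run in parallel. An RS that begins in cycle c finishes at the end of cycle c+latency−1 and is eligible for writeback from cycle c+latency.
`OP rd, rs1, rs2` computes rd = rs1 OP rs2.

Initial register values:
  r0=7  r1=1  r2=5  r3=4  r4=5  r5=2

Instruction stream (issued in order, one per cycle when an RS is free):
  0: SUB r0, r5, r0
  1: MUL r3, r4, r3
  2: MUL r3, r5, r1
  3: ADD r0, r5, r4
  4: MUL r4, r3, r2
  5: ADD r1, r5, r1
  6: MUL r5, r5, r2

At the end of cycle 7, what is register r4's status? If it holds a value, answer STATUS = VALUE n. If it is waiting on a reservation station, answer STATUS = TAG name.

cycle 1: issue SUB r0<-Add1 // r0:Add1,r1:1,r2:5,r3:4,r4:5,r5:2
cycle 2: issue MUL r3<-Mul1 // r0:Add1,r1:1,r2:5,r3:Mul1,r4:5,r5:2
cycle 3: CDB Add1=-5; issue MUL r3<-Mul2 // r0:-5,r1:1,r2:5,r3:Mul2,r4:5,r5:2
cycle 4: issue ADD r0<-Add1 // r0:Add1,r1:1,r2:5,r3:Mul2,r4:5,r5:2
cycle 5: stall // r0:Add1,r1:1,r2:5,r3:Mul2,r4:5,r5:2
cycle 6: CDB Add1=7; stall // r0:7,r1:1,r2:5,r3:Mul2,r4:5,r5:2
cycle 7: CDB Mul1=20; issue MUL r4<-Mul1 // r0:7,r1:1,r2:5,r3:Mul2,r4:Mul1,r5:2

STATUS = TAG Mul1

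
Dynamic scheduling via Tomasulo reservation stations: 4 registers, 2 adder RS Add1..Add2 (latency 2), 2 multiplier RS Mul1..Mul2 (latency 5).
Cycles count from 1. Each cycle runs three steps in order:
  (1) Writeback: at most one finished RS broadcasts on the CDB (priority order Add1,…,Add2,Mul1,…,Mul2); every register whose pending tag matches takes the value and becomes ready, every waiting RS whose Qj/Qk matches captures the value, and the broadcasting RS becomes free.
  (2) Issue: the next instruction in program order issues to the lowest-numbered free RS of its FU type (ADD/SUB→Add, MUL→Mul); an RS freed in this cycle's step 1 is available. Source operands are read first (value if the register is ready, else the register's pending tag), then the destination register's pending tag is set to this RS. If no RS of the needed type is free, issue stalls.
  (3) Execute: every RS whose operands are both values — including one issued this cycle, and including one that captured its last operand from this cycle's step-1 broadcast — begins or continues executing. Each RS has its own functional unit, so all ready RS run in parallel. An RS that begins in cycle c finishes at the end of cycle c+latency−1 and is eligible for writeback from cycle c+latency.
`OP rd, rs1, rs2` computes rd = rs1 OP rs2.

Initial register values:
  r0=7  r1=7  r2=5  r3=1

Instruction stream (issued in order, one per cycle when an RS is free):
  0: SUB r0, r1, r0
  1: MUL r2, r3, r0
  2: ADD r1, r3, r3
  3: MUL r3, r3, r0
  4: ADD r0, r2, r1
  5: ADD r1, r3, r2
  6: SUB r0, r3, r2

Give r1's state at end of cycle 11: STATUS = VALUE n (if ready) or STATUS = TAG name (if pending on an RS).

  c1: issue SUB r0<-Add1  regs: r0:Add1,r1:7,r2:5,r3:1
  c2: issue MUL r2<-Mul1  regs: r0:Add1,r1:7,r2:Mul1,r3:1
  c3: CDB Add1=0; issue ADD r1<-Add1  regs: r0:0,r1:Add1,r2:Mul1,r3:1
  c4: issue MUL r3<-Mul2  regs: r0:0,r1:Add1,r2:Mul1,r3:Mul2
  c5: CDB Add1=2; issue ADD r0<-Add1  regs: r0:Add1,r1:2,r2:Mul1,r3:Mul2
  c6: issue ADD r1<-Add2  regs: r0:Add1,r1:Add2,r2:Mul1,r3:Mul2
  c7: stall  regs: r0:Add1,r1:Add2,r2:Mul1,r3:Mul2
  c8: CDB Mul1=0; stall  regs: r0:Add1,r1:Add2,r2:0,r3:Mul2
  c9: CDB Mul2=0; stall  regs: r0:Add1,r1:Add2,r2:0,r3:0
  c10: CDB Add1=2; issue SUB r0<-Add1  regs: r0:Add1,r1:Add2,r2:0,r3:0
  c11: CDB Add2=0  regs: r0:Add1,r1:0,r2:0,r3:0

STATUS = VALUE 0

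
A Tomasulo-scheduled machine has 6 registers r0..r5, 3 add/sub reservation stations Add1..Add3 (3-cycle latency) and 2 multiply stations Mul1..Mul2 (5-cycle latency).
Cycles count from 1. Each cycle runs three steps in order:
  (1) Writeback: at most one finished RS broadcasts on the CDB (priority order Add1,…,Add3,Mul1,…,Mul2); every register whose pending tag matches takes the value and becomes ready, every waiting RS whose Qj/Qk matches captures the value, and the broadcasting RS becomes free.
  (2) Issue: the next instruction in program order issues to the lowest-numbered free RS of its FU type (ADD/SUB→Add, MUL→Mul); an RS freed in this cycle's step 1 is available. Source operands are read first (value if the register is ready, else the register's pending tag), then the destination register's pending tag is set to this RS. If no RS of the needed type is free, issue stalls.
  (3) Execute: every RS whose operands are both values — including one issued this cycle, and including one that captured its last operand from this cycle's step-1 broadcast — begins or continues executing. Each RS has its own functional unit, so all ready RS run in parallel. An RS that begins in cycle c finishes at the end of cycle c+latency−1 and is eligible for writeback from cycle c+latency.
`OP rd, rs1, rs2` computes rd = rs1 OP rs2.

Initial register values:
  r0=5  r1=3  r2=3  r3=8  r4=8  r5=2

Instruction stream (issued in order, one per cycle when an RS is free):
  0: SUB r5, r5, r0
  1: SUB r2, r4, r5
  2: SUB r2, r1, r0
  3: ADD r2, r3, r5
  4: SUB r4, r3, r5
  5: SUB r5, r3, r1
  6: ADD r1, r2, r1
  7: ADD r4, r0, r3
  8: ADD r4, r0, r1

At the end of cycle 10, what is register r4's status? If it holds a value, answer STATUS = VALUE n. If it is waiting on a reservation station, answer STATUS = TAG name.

STATUS = TAG Add1

  c1: issue SUB r5<-Add1  regs: r0:5,r1:3,r2:3,r3:8,r4:8,r5:Add1
  c2: issue SUB r2<-Add2  regs: r0:5,r1:3,r2:Add2,r3:8,r4:8,r5:Add1
  c3: issue SUB r2<-Add3  regs: r0:5,r1:3,r2:Add3,r3:8,r4:8,r5:Add1
  c4: CDB Add1=-3; issue ADD r2<-Add1  regs: r0:5,r1:3,r2:Add1,r3:8,r4:8,r5:-3
  c5: stall  regs: r0:5,r1:3,r2:Add1,r3:8,r4:8,r5:-3
  c6: CDB Add3=-2; issue SUB r4<-Add3  regs: r0:5,r1:3,r2:Add1,r3:8,r4:Add3,r5:-3
  c7: CDB Add1=5; issue SUB r5<-Add1  regs: r0:5,r1:3,r2:5,r3:8,r4:Add3,r5:Add1
  c8: CDB Add2=11; issue ADD r1<-Add2  regs: r0:5,r1:Add2,r2:5,r3:8,r4:Add3,r5:Add1
  c9: CDB Add3=11; issue ADD r4<-Add3  regs: r0:5,r1:Add2,r2:5,r3:8,r4:Add3,r5:Add1
  c10: CDB Add1=5; issue ADD r4<-Add1  regs: r0:5,r1:Add2,r2:5,r3:8,r4:Add1,r5:5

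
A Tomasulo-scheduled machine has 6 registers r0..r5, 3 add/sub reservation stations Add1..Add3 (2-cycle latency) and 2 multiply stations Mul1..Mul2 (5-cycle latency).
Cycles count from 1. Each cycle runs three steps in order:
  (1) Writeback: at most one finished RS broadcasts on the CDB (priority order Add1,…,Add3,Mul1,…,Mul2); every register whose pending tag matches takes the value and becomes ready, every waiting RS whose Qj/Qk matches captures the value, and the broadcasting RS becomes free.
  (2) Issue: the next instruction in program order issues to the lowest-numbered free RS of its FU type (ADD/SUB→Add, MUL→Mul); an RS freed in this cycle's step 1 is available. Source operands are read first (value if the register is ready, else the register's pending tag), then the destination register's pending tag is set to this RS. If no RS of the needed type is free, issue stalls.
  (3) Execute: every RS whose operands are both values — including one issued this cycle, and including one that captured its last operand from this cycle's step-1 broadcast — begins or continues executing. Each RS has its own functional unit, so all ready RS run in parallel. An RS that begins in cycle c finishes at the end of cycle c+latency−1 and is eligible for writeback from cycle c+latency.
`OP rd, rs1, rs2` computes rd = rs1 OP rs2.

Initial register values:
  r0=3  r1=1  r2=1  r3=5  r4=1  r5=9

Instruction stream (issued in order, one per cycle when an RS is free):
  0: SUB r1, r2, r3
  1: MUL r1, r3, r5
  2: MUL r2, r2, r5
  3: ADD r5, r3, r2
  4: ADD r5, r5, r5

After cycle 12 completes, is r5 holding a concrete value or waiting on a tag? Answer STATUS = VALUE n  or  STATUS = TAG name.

c1: issue SUB r1<-Add1 | r0:3,r1:Add1,r2:1,r3:5,r4:1,r5:9
c2: issue MUL r1<-Mul1 | r0:3,r1:Mul1,r2:1,r3:5,r4:1,r5:9
c3: CDB Add1=-4; issue MUL r2<-Mul2 | r0:3,r1:Mul1,r2:Mul2,r3:5,r4:1,r5:9
c4: issue ADD r5<-Add1 | r0:3,r1:Mul1,r2:Mul2,r3:5,r4:1,r5:Add1
c5: issue ADD r5<-Add2 | r0:3,r1:Mul1,r2:Mul2,r3:5,r4:1,r5:Add2
c6: - | r0:3,r1:Mul1,r2:Mul2,r3:5,r4:1,r5:Add2
c7: CDB Mul1=45 | r0:3,r1:45,r2:Mul2,r3:5,r4:1,r5:Add2
c8: CDB Mul2=9 | r0:3,r1:45,r2:9,r3:5,r4:1,r5:Add2
c9: - | r0:3,r1:45,r2:9,r3:5,r4:1,r5:Add2
c10: CDB Add1=14 | r0:3,r1:45,r2:9,r3:5,r4:1,r5:Add2
c11: - | r0:3,r1:45,r2:9,r3:5,r4:1,r5:Add2
c12: CDB Add2=28 | r0:3,r1:45,r2:9,r3:5,r4:1,r5:28

STATUS = VALUE 28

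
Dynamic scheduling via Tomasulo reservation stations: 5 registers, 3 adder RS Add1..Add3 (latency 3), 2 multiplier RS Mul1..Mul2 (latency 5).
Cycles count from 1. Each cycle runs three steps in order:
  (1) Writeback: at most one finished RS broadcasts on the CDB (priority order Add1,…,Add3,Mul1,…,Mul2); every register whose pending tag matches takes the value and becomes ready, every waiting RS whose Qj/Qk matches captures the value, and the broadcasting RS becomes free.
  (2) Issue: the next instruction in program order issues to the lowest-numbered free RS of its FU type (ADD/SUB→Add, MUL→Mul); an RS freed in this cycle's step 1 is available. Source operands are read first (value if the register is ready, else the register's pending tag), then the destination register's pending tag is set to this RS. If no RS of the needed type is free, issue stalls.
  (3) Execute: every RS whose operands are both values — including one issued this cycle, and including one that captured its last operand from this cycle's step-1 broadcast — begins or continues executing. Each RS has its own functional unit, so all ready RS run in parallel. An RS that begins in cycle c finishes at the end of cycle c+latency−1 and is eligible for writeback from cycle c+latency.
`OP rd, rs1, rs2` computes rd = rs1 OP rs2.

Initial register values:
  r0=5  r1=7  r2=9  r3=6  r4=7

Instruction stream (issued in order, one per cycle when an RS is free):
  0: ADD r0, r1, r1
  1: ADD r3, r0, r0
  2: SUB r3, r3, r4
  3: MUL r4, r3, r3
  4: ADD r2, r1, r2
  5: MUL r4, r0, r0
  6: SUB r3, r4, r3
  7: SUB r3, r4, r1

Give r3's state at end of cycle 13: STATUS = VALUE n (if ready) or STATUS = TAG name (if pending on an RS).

  c1: issue ADD r0<-Add1  regs: r0:Add1,r1:7,r2:9,r3:6,r4:7
  c2: issue ADD r3<-Add2  regs: r0:Add1,r1:7,r2:9,r3:Add2,r4:7
  c3: issue SUB r3<-Add3  regs: r0:Add1,r1:7,r2:9,r3:Add3,r4:7
  c4: CDB Add1=14; issue MUL r4<-Mul1  regs: r0:14,r1:7,r2:9,r3:Add3,r4:Mul1
  c5: issue ADD r2<-Add1  regs: r0:14,r1:7,r2:Add1,r3:Add3,r4:Mul1
  c6: issue MUL r4<-Mul2  regs: r0:14,r1:7,r2:Add1,r3:Add3,r4:Mul2
  c7: CDB Add2=28; issue SUB r3<-Add2  regs: r0:14,r1:7,r2:Add1,r3:Add2,r4:Mul2
  c8: CDB Add1=16; issue SUB r3<-Add1  regs: r0:14,r1:7,r2:16,r3:Add1,r4:Mul2
  c9: -  regs: r0:14,r1:7,r2:16,r3:Add1,r4:Mul2
  c10: CDB Add3=21  regs: r0:14,r1:7,r2:16,r3:Add1,r4:Mul2
  c11: CDB Mul2=196  regs: r0:14,r1:7,r2:16,r3:Add1,r4:196
  c12: -  regs: r0:14,r1:7,r2:16,r3:Add1,r4:196
  c13: -  regs: r0:14,r1:7,r2:16,r3:Add1,r4:196

STATUS = TAG Add1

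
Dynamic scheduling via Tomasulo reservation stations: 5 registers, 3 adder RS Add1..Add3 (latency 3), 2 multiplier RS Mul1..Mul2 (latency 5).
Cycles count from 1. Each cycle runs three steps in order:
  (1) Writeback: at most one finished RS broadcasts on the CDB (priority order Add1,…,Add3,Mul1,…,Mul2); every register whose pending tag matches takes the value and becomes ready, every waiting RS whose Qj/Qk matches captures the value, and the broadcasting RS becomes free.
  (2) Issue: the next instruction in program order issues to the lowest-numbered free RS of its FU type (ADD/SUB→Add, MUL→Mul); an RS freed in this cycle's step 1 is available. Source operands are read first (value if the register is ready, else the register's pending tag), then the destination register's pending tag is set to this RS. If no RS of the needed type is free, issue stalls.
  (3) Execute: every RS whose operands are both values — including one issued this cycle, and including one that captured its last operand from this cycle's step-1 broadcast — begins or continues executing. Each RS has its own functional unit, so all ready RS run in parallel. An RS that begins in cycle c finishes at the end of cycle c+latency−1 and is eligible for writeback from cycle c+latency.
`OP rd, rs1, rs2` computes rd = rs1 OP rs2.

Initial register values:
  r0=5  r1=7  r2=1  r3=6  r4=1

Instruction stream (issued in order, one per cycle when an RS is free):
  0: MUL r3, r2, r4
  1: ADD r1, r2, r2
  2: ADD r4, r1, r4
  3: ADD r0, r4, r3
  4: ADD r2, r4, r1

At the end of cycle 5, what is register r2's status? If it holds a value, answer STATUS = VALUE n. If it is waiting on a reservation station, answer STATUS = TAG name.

STATUS = TAG Add1

cycle 1: issue MUL r3<-Mul1 // r0:5,r1:7,r2:1,r3:Mul1,r4:1
cycle 2: issue ADD r1<-Add1 // r0:5,r1:Add1,r2:1,r3:Mul1,r4:1
cycle 3: issue ADD r4<-Add2 // r0:5,r1:Add1,r2:1,r3:Mul1,r4:Add2
cycle 4: issue ADD r0<-Add3 // r0:Add3,r1:Add1,r2:1,r3:Mul1,r4:Add2
cycle 5: CDB Add1=2; issue ADD r2<-Add1 // r0:Add3,r1:2,r2:Add1,r3:Mul1,r4:Add2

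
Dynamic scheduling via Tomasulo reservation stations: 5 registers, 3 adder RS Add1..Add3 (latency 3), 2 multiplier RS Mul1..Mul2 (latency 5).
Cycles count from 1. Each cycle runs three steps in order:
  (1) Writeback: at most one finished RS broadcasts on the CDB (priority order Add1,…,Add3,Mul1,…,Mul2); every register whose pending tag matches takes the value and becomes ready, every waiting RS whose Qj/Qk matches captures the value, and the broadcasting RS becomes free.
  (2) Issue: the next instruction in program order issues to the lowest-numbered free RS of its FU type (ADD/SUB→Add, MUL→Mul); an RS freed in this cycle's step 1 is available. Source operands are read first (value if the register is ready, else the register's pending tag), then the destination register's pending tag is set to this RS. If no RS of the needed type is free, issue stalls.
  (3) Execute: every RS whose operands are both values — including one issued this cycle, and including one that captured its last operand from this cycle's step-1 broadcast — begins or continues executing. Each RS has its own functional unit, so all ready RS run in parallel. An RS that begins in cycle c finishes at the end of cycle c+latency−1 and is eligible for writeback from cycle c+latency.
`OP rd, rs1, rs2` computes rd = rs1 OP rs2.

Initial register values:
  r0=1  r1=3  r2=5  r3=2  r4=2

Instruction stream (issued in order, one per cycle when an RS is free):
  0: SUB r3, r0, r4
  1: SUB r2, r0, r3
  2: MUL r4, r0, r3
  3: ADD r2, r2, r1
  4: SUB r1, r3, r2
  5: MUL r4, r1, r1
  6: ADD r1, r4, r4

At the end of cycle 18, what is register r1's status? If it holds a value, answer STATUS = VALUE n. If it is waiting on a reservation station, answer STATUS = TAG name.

STATUS = TAG Add2

cycle 1: issue SUB r3<-Add1 // r0:1,r1:3,r2:5,r3:Add1,r4:2
cycle 2: issue SUB r2<-Add2 // r0:1,r1:3,r2:Add2,r3:Add1,r4:2
cycle 3: issue MUL r4<-Mul1 // r0:1,r1:3,r2:Add2,r3:Add1,r4:Mul1
cycle 4: CDB Add1=-1; issue ADD r2<-Add1 // r0:1,r1:3,r2:Add1,r3:-1,r4:Mul1
cycle 5: issue SUB r1<-Add3 // r0:1,r1:Add3,r2:Add1,r3:-1,r4:Mul1
cycle 6: issue MUL r4<-Mul2 // r0:1,r1:Add3,r2:Add1,r3:-1,r4:Mul2
cycle 7: CDB Add2=2; issue ADD r1<-Add2 // r0:1,r1:Add2,r2:Add1,r3:-1,r4:Mul2
cycle 8: - // r0:1,r1:Add2,r2:Add1,r3:-1,r4:Mul2
cycle 9: CDB Mul1=-1 // r0:1,r1:Add2,r2:Add1,r3:-1,r4:Mul2
cycle 10: CDB Add1=5 // r0:1,r1:Add2,r2:5,r3:-1,r4:Mul2
cycle 11: - // r0:1,r1:Add2,r2:5,r3:-1,r4:Mul2
cycle 12: - // r0:1,r1:Add2,r2:5,r3:-1,r4:Mul2
cycle 13: CDB Add3=-6 // r0:1,r1:Add2,r2:5,r3:-1,r4:Mul2
cycle 14: - // r0:1,r1:Add2,r2:5,r3:-1,r4:Mul2
cycle 15: - // r0:1,r1:Add2,r2:5,r3:-1,r4:Mul2
cycle 16: - // r0:1,r1:Add2,r2:5,r3:-1,r4:Mul2
cycle 17: - // r0:1,r1:Add2,r2:5,r3:-1,r4:Mul2
cycle 18: CDB Mul2=36 // r0:1,r1:Add2,r2:5,r3:-1,r4:36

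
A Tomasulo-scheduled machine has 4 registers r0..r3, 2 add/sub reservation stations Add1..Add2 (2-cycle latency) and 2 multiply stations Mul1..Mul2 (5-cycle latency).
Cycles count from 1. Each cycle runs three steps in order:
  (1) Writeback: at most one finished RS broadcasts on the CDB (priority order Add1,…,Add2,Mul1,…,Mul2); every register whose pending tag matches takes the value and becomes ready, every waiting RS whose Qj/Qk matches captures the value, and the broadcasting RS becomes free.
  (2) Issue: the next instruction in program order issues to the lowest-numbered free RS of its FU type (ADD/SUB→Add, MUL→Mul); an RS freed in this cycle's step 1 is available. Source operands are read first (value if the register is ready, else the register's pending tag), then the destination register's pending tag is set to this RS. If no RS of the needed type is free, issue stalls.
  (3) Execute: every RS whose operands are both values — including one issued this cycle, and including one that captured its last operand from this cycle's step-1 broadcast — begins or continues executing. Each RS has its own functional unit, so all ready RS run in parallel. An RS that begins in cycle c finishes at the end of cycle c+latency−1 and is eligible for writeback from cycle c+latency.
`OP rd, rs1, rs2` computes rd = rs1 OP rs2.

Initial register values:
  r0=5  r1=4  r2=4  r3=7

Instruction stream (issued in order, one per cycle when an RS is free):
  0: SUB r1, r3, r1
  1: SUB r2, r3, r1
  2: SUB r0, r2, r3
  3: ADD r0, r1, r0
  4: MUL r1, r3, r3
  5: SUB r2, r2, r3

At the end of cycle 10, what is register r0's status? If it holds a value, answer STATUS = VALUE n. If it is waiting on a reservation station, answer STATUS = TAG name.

STATUS = VALUE 0

  c1: issue SUB r1<-Add1  regs: r0:5,r1:Add1,r2:4,r3:7
  c2: issue SUB r2<-Add2  regs: r0:5,r1:Add1,r2:Add2,r3:7
  c3: CDB Add1=3; issue SUB r0<-Add1  regs: r0:Add1,r1:3,r2:Add2,r3:7
  c4: stall  regs: r0:Add1,r1:3,r2:Add2,r3:7
  c5: CDB Add2=4; issue ADD r0<-Add2  regs: r0:Add2,r1:3,r2:4,r3:7
  c6: issue MUL r1<-Mul1  regs: r0:Add2,r1:Mul1,r2:4,r3:7
  c7: CDB Add1=-3; issue SUB r2<-Add1  regs: r0:Add2,r1:Mul1,r2:Add1,r3:7
  c8: -  regs: r0:Add2,r1:Mul1,r2:Add1,r3:7
  c9: CDB Add1=-3  regs: r0:Add2,r1:Mul1,r2:-3,r3:7
  c10: CDB Add2=0  regs: r0:0,r1:Mul1,r2:-3,r3:7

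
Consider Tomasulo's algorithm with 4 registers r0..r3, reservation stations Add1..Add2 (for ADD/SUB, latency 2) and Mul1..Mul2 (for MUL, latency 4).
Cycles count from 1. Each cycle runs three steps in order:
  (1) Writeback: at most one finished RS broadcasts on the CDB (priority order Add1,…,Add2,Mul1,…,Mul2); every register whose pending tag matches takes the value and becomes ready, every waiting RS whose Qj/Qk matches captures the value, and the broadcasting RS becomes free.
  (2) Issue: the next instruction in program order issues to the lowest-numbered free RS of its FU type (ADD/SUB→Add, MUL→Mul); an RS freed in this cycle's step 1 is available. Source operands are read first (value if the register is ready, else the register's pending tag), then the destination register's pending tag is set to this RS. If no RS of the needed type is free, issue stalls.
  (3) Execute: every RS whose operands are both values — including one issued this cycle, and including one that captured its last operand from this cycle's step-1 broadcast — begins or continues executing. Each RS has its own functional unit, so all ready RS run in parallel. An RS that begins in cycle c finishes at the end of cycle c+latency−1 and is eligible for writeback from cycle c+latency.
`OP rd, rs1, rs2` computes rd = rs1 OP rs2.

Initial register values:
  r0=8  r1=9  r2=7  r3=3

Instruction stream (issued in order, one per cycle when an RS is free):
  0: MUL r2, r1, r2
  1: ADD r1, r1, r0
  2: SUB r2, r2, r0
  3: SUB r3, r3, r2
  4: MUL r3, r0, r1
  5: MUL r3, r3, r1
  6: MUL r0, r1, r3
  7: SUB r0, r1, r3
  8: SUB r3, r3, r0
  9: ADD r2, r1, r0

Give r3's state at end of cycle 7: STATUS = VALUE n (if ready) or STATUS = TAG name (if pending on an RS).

STATUS = TAG Mul2

  c1: issue MUL r2<-Mul1  regs: r0:8,r1:9,r2:Mul1,r3:3
  c2: issue ADD r1<-Add1  regs: r0:8,r1:Add1,r2:Mul1,r3:3
  c3: issue SUB r2<-Add2  regs: r0:8,r1:Add1,r2:Add2,r3:3
  c4: CDB Add1=17; issue SUB r3<-Add1  regs: r0:8,r1:17,r2:Add2,r3:Add1
  c5: CDB Mul1=63; issue MUL r3<-Mul1  regs: r0:8,r1:17,r2:Add2,r3:Mul1
  c6: issue MUL r3<-Mul2  regs: r0:8,r1:17,r2:Add2,r3:Mul2
  c7: CDB Add2=55; stall  regs: r0:8,r1:17,r2:55,r3:Mul2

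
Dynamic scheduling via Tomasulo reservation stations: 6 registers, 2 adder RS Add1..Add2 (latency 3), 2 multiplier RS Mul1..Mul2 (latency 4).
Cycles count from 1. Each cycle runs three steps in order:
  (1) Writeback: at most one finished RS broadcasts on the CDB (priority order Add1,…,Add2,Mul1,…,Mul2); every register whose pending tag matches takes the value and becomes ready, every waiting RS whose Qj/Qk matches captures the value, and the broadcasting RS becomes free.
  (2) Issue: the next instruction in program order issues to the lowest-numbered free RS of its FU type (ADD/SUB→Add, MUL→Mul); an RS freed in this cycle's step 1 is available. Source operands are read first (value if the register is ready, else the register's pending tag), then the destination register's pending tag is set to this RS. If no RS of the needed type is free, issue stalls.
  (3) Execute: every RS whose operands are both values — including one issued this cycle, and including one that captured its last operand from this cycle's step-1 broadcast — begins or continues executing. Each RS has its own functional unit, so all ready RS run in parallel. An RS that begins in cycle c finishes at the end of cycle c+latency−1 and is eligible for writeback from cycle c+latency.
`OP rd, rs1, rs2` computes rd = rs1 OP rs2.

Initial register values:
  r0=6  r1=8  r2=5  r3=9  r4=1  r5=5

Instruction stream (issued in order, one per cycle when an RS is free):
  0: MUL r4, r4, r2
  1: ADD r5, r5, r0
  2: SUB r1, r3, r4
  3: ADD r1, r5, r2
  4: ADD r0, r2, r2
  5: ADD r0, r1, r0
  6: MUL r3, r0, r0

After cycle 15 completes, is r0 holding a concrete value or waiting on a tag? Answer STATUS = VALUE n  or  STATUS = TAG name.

STATUS = VALUE 26

cycle 1: issue MUL r4<-Mul1 // r0:6,r1:8,r2:5,r3:9,r4:Mul1,r5:5
cycle 2: issue ADD r5<-Add1 // r0:6,r1:8,r2:5,r3:9,r4:Mul1,r5:Add1
cycle 3: issue SUB r1<-Add2 // r0:6,r1:Add2,r2:5,r3:9,r4:Mul1,r5:Add1
cycle 4: stall // r0:6,r1:Add2,r2:5,r3:9,r4:Mul1,r5:Add1
cycle 5: CDB Add1=11; issue ADD r1<-Add1 // r0:6,r1:Add1,r2:5,r3:9,r4:Mul1,r5:11
cycle 6: CDB Mul1=5; stall // r0:6,r1:Add1,r2:5,r3:9,r4:5,r5:11
cycle 7: stall // r0:6,r1:Add1,r2:5,r3:9,r4:5,r5:11
cycle 8: CDB Add1=16; issue ADD r0<-Add1 // r0:Add1,r1:16,r2:5,r3:9,r4:5,r5:11
cycle 9: CDB Add2=4; issue ADD r0<-Add2 // r0:Add2,r1:16,r2:5,r3:9,r4:5,r5:11
cycle 10: issue MUL r3<-Mul1 // r0:Add2,r1:16,r2:5,r3:Mul1,r4:5,r5:11
cycle 11: CDB Add1=10 // r0:Add2,r1:16,r2:5,r3:Mul1,r4:5,r5:11
cycle 12: - // r0:Add2,r1:16,r2:5,r3:Mul1,r4:5,r5:11
cycle 13: - // r0:Add2,r1:16,r2:5,r3:Mul1,r4:5,r5:11
cycle 14: CDB Add2=26 // r0:26,r1:16,r2:5,r3:Mul1,r4:5,r5:11
cycle 15: - // r0:26,r1:16,r2:5,r3:Mul1,r4:5,r5:11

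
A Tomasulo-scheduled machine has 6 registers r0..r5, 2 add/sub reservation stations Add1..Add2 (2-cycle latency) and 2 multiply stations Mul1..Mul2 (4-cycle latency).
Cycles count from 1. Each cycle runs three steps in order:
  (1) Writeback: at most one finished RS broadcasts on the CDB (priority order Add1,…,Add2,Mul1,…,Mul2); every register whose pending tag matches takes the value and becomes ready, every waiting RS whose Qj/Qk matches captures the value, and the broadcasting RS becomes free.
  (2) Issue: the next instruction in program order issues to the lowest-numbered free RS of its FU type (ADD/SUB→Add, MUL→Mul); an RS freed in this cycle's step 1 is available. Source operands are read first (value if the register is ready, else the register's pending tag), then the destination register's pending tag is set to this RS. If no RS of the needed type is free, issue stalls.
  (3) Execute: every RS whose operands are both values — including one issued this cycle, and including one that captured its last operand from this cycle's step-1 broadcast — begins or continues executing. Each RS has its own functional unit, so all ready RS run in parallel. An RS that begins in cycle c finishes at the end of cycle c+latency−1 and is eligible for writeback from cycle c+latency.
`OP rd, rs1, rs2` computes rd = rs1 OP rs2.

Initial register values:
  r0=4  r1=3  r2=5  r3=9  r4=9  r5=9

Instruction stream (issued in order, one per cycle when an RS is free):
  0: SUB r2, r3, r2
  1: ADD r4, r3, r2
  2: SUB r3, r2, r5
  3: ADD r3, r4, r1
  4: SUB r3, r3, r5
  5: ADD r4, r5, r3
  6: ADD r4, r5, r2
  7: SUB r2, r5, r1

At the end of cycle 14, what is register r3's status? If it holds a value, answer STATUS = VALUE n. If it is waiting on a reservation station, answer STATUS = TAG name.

cycle 1: issue SUB r2<-Add1 // r0:4,r1:3,r2:Add1,r3:9,r4:9,r5:9
cycle 2: issue ADD r4<-Add2 // r0:4,r1:3,r2:Add1,r3:9,r4:Add2,r5:9
cycle 3: CDB Add1=4; issue SUB r3<-Add1 // r0:4,r1:3,r2:4,r3:Add1,r4:Add2,r5:9
cycle 4: stall // r0:4,r1:3,r2:4,r3:Add1,r4:Add2,r5:9
cycle 5: CDB Add1=-5; issue ADD r3<-Add1 // r0:4,r1:3,r2:4,r3:Add1,r4:Add2,r5:9
cycle 6: CDB Add2=13; issue SUB r3<-Add2 // r0:4,r1:3,r2:4,r3:Add2,r4:13,r5:9
cycle 7: stall // r0:4,r1:3,r2:4,r3:Add2,r4:13,r5:9
cycle 8: CDB Add1=16; issue ADD r4<-Add1 // r0:4,r1:3,r2:4,r3:Add2,r4:Add1,r5:9
cycle 9: stall // r0:4,r1:3,r2:4,r3:Add2,r4:Add1,r5:9
cycle 10: CDB Add2=7; issue ADD r4<-Add2 // r0:4,r1:3,r2:4,r3:7,r4:Add2,r5:9
cycle 11: stall // r0:4,r1:3,r2:4,r3:7,r4:Add2,r5:9
cycle 12: CDB Add1=16; issue SUB r2<-Add1 // r0:4,r1:3,r2:Add1,r3:7,r4:Add2,r5:9
cycle 13: CDB Add2=13 // r0:4,r1:3,r2:Add1,r3:7,r4:13,r5:9
cycle 14: CDB Add1=6 // r0:4,r1:3,r2:6,r3:7,r4:13,r5:9

STATUS = VALUE 7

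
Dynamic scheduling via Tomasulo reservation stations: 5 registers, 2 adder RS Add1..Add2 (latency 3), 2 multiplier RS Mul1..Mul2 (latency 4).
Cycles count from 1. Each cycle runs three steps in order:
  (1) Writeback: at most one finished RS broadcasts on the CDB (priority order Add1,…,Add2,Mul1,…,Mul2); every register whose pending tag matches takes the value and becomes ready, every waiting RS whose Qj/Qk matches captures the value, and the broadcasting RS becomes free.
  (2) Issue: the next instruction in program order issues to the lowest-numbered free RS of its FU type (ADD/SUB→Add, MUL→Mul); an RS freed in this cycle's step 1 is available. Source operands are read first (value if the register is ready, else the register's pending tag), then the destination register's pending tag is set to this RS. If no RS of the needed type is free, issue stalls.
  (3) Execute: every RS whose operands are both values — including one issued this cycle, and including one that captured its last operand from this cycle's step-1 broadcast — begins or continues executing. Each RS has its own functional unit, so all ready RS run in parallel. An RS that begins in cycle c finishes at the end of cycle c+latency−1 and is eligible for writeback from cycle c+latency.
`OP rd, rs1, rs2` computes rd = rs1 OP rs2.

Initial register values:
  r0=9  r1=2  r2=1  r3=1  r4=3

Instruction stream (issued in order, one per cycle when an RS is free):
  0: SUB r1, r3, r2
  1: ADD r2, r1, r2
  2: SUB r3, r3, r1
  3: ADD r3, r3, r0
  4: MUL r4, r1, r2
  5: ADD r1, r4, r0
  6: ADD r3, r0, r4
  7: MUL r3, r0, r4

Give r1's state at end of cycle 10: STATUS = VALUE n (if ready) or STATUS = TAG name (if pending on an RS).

STATUS = TAG Add2

cycle 1: issue SUB r1<-Add1 // r0:9,r1:Add1,r2:1,r3:1,r4:3
cycle 2: issue ADD r2<-Add2 // r0:9,r1:Add1,r2:Add2,r3:1,r4:3
cycle 3: stall // r0:9,r1:Add1,r2:Add2,r3:1,r4:3
cycle 4: CDB Add1=0; issue SUB r3<-Add1 // r0:9,r1:0,r2:Add2,r3:Add1,r4:3
cycle 5: stall // r0:9,r1:0,r2:Add2,r3:Add1,r4:3
cycle 6: stall // r0:9,r1:0,r2:Add2,r3:Add1,r4:3
cycle 7: CDB Add1=1; issue ADD r3<-Add1 // r0:9,r1:0,r2:Add2,r3:Add1,r4:3
cycle 8: CDB Add2=1; issue MUL r4<-Mul1 // r0:9,r1:0,r2:1,r3:Add1,r4:Mul1
cycle 9: issue ADD r1<-Add2 // r0:9,r1:Add2,r2:1,r3:Add1,r4:Mul1
cycle 10: CDB Add1=10; issue ADD r3<-Add1 // r0:9,r1:Add2,r2:1,r3:Add1,r4:Mul1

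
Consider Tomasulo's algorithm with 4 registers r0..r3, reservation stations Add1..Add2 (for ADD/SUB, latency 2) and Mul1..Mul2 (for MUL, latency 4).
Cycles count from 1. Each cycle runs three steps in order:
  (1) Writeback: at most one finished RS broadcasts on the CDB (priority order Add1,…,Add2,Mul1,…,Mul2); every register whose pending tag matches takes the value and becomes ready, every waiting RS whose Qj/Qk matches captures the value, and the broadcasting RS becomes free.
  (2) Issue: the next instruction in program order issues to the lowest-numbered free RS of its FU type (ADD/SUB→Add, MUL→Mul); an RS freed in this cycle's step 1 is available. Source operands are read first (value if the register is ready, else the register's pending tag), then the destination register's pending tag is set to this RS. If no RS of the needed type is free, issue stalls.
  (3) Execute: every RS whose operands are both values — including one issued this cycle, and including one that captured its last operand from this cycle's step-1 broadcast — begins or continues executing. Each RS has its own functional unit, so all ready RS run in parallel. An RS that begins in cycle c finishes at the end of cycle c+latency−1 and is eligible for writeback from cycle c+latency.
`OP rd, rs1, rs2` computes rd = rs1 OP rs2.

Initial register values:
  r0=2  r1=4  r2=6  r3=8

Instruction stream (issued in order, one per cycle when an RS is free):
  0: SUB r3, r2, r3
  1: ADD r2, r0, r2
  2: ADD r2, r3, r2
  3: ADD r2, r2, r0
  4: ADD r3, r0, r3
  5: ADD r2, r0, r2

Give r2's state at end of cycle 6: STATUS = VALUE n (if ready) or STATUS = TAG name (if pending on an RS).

c1: issue SUB r3<-Add1 | r0:2,r1:4,r2:6,r3:Add1
c2: issue ADD r2<-Add2 | r0:2,r1:4,r2:Add2,r3:Add1
c3: CDB Add1=-2; issue ADD r2<-Add1 | r0:2,r1:4,r2:Add1,r3:-2
c4: CDB Add2=8; issue ADD r2<-Add2 | r0:2,r1:4,r2:Add2,r3:-2
c5: stall | r0:2,r1:4,r2:Add2,r3:-2
c6: CDB Add1=6; issue ADD r3<-Add1 | r0:2,r1:4,r2:Add2,r3:Add1

STATUS = TAG Add2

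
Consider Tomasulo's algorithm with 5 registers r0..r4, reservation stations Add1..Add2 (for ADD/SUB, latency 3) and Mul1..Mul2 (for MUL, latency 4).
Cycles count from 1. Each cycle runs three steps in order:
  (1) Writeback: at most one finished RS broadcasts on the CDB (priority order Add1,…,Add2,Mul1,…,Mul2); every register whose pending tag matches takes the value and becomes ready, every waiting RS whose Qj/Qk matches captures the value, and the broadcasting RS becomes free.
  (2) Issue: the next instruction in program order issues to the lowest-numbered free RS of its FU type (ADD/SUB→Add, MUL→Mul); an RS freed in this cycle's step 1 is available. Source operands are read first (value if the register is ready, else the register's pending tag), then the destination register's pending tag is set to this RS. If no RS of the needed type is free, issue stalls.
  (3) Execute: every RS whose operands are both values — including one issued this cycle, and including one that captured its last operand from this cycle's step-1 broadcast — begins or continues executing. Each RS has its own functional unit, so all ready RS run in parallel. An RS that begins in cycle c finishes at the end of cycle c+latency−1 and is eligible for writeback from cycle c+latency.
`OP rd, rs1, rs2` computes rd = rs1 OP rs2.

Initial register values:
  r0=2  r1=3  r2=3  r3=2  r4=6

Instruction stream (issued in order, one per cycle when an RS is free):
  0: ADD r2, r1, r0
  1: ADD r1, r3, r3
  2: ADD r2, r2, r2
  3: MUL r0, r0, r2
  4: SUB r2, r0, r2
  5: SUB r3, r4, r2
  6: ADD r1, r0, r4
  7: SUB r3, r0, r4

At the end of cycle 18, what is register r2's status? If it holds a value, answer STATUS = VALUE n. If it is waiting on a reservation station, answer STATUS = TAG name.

  c1: issue ADD r2<-Add1  regs: r0:2,r1:3,r2:Add1,r3:2,r4:6
  c2: issue ADD r1<-Add2  regs: r0:2,r1:Add2,r2:Add1,r3:2,r4:6
  c3: stall  regs: r0:2,r1:Add2,r2:Add1,r3:2,r4:6
  c4: CDB Add1=5; issue ADD r2<-Add1  regs: r0:2,r1:Add2,r2:Add1,r3:2,r4:6
  c5: CDB Add2=4; issue MUL r0<-Mul1  regs: r0:Mul1,r1:4,r2:Add1,r3:2,r4:6
  c6: issue SUB r2<-Add2  regs: r0:Mul1,r1:4,r2:Add2,r3:2,r4:6
  c7: CDB Add1=10; issue SUB r3<-Add1  regs: r0:Mul1,r1:4,r2:Add2,r3:Add1,r4:6
  c8: stall  regs: r0:Mul1,r1:4,r2:Add2,r3:Add1,r4:6
  c9: stall  regs: r0:Mul1,r1:4,r2:Add2,r3:Add1,r4:6
  c10: stall  regs: r0:Mul1,r1:4,r2:Add2,r3:Add1,r4:6
  c11: CDB Mul1=20; stall  regs: r0:20,r1:4,r2:Add2,r3:Add1,r4:6
  c12: stall  regs: r0:20,r1:4,r2:Add2,r3:Add1,r4:6
  c13: stall  regs: r0:20,r1:4,r2:Add2,r3:Add1,r4:6
  c14: CDB Add2=10; issue ADD r1<-Add2  regs: r0:20,r1:Add2,r2:10,r3:Add1,r4:6
  c15: stall  regs: r0:20,r1:Add2,r2:10,r3:Add1,r4:6
  c16: stall  regs: r0:20,r1:Add2,r2:10,r3:Add1,r4:6
  c17: CDB Add1=-4; issue SUB r3<-Add1  regs: r0:20,r1:Add2,r2:10,r3:Add1,r4:6
  c18: CDB Add2=26  regs: r0:20,r1:26,r2:10,r3:Add1,r4:6

STATUS = VALUE 10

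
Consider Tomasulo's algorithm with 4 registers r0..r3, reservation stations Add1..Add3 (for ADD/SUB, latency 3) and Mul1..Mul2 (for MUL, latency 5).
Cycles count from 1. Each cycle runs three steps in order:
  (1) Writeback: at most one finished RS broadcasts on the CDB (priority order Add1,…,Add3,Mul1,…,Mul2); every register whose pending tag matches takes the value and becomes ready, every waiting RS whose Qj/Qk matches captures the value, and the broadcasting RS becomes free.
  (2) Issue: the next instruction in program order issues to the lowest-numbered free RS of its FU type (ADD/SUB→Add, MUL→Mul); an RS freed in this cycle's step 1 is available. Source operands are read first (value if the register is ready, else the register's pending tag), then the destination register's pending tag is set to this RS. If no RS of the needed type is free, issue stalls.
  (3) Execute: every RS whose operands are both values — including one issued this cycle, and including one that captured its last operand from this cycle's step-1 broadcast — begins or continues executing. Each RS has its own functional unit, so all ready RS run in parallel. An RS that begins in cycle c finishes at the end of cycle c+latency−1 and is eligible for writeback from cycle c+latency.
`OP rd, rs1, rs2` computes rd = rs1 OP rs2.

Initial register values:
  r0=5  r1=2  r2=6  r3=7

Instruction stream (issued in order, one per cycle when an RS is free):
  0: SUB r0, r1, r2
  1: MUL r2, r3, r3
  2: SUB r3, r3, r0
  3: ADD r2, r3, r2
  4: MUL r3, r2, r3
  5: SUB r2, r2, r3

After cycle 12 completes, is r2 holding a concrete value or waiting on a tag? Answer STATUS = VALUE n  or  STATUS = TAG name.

cycle 1: issue SUB r0<-Add1 // r0:Add1,r1:2,r2:6,r3:7
cycle 2: issue MUL r2<-Mul1 // r0:Add1,r1:2,r2:Mul1,r3:7
cycle 3: issue SUB r3<-Add2 // r0:Add1,r1:2,r2:Mul1,r3:Add2
cycle 4: CDB Add1=-4; issue ADD r2<-Add1 // r0:-4,r1:2,r2:Add1,r3:Add2
cycle 5: issue MUL r3<-Mul2 // r0:-4,r1:2,r2:Add1,r3:Mul2
cycle 6: issue SUB r2<-Add3 // r0:-4,r1:2,r2:Add3,r3:Mul2
cycle 7: CDB Add2=11 // r0:-4,r1:2,r2:Add3,r3:Mul2
cycle 8: CDB Mul1=49 // r0:-4,r1:2,r2:Add3,r3:Mul2
cycle 9: - // r0:-4,r1:2,r2:Add3,r3:Mul2
cycle 10: - // r0:-4,r1:2,r2:Add3,r3:Mul2
cycle 11: CDB Add1=60 // r0:-4,r1:2,r2:Add3,r3:Mul2
cycle 12: - // r0:-4,r1:2,r2:Add3,r3:Mul2

STATUS = TAG Add3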